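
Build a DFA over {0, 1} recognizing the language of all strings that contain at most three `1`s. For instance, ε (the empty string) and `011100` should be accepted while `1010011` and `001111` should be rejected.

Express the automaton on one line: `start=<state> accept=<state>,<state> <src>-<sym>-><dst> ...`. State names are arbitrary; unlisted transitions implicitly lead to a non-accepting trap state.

Count `1`s, saturating at 4: states s0 through s3 mean 0 through 3 `1`s seen; s4 means more than 3. Each `1` increments (capped at s4); other symbols loop. Accept from {s0, s1, s2, s3}.
5 states suffice.
        0   1  
>* s0   s0  s1 
 * s1   s1  s2 
 * s2   s2  s3 
 * s3   s3  s4 
   s4   s4  s4 
(> = start, * = accepting)

start=s0 accept=s0,s1,s2,s3 s0-0->s0 s0-1->s1 s1-0->s1 s1-1->s2 s2-0->s2 s2-1->s3 s3-0->s3 s3-1->s4 s4-0->s4 s4-1->s4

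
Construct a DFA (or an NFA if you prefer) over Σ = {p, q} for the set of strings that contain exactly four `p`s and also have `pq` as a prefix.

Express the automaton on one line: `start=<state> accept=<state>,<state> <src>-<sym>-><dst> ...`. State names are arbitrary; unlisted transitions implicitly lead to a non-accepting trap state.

start=A accept=G A-p->B A-q->C B-p->C B-q->D C-p->C C-q->C D-p->E D-q->D E-p->F E-q->E F-p->G F-q->F G-p->C G-q->G

Build one automaton per condition and run them in lockstep. The first has 6 states tracking the count of `p`s, saturating at 5; the second has 4 states tracking whether the input so far still matches the prefix `pq`. A product state is a pair (one from each), accepting exactly when both do. Equivalent product states are then merged.
       p  q 
>  A   B  C 
   B   C  D 
   C   C  C 
   D   E  D 
   E   F  E 
   F   G  F 
 * G   C  G 
(> = start, * = accepting)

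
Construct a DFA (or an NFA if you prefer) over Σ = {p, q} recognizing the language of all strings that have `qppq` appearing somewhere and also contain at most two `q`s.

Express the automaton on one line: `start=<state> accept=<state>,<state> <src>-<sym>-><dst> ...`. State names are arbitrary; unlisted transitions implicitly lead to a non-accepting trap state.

Build one automaton per condition and run them in lockstep. One (5 states) tracks whether and how much of `qppq` has been seen; the other (4 states) tracks the count of `q`s, saturating at 3. Each combined state is a pair, one component from each; accept when both components accept. Equivalent product states are then merged.
6 states suffice.
        p   q  
>  s0   s0  s1 
   s1   s2  s3 
   s2   s4  s3 
   s3   s3  s3 
   s4   s3  s5 
 * s5   s5  s3 
(> = start, * = accepting)

start=s0 accept=s5 s0-p->s0 s0-q->s1 s1-p->s2 s1-q->s3 s2-p->s4 s2-q->s3 s3-p->s3 s3-q->s3 s4-p->s3 s4-q->s5 s5-p->s5 s5-q->s3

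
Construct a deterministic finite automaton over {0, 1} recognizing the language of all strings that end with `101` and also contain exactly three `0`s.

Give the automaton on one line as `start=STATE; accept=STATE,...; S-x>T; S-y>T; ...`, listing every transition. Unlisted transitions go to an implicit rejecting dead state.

Run two small machines in parallel and take their product. One (4 states) tracks how much of the suffix `101` has currently been matched; the other (5 states) tracks the count of `0`s, saturating at 4. Each combined state is a pair, one component from each; accept when both components accept.
18 states suffice.
          0    1  
>  s0     s1   s2 
   s1     s3   s4 
   s2     s5   s2 
   s3     s6   s7 
   s4     s8   s4 
   s5     s3   s9 
   s6    s10  s11 
   s7    s12   s7 
   s8     s6  s13 
   s9     s8   s4 
   s10   s10  s14 
   s11   s15  s11 
   s12   s10  s16 
   s13   s12   s7 
   s14   s15  s14 
   s15   s10  s17 
 * s16   s15  s11 
   s17   s15  s14 
(> = start, * = accepting)

start=s0; accept=s16; s0-0>s1; s0-1>s2; s1-0>s3; s1-1>s4; s2-0>s5; s2-1>s2; s3-0>s6; s3-1>s7; s4-0>s8; s4-1>s4; s5-0>s3; s5-1>s9; s6-0>s10; s6-1>s11; s7-0>s12; s7-1>s7; s8-0>s6; s8-1>s13; s9-0>s8; s9-1>s4; s10-0>s10; s10-1>s14; s11-0>s15; s11-1>s11; s12-0>s10; s12-1>s16; s13-0>s12; s13-1>s7; s14-0>s15; s14-1>s14; s15-0>s10; s15-1>s17; s16-0>s15; s16-1>s11; s17-0>s15; s17-1>s14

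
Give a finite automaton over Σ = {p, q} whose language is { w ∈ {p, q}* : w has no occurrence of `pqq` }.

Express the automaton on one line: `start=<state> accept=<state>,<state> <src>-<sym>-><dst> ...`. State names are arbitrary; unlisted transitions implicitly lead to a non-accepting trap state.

start=S0 accept=S0,S1,S2 S0-p->S1 S0-q->S0 S1-p->S1 S1-q->S2 S2-p->S1 S2-q->S3 S3-p->S3 S3-q->S3

This is the complement of 'contains `pqq`'. Use the same substring-matching states — S0 through S3 holding how much of `pqq` has just been matched — but flip the accepting set: everything except the trap S3 accepts.
With 4 states:
        p   q  
>* S0   S1  S0 
 * S1   S1  S2 
 * S2   S1  S3 
   S3   S3  S3 
(> = start, * = accepting)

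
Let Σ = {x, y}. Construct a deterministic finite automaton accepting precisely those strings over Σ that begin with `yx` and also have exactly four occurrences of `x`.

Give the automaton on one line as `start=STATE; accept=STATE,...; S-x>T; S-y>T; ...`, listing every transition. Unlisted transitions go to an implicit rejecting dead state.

Build one automaton per condition and run them in lockstep. The first has 4 states tracking whether the input so far still matches the prefix `yx`; the second has 6 states tracking the count of `x`s, saturating at 5. A product state is a pair (one from each), accepting exactly when both do. After merging equivalent states the machine shrinks.
7 states suffice.
        x   y  
>  q0   q1  q2 
   q1   q1  q1 
   q2   q3  q1 
   q3   q4  q3 
   q4   q5  q4 
   q5   q6  q5 
 * q6   q1  q6 
(> = start, * = accepting)

start=q0; accept=q6; q0-x>q1; q0-y>q2; q1-x>q1; q1-y>q1; q2-x>q3; q2-y>q1; q3-x>q4; q3-y>q3; q4-x>q5; q4-y>q4; q5-x>q6; q5-y>q5; q6-x>q1; q6-y>q6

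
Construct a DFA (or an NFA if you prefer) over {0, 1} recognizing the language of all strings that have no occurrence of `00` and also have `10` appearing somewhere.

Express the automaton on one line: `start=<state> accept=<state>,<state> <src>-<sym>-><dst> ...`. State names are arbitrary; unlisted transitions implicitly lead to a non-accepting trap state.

start=q0 accept=q4,q7 q0-0->q1 q0-1->q2 q1-0->q3 q1-1->q2 q2-0->q4 q2-1->q2 q3-0->q3 q3-1->q5 q4-0->q6 q4-1->q7 q5-0->q6 q5-1->q5 q6-0->q6 q6-1->q6 q7-0->q4 q7-1->q7

Build one automaton per condition and run them in lockstep. The first has 3 states tracking partial matches of the forbidden pattern `00`; the second has 3 states tracking whether and how much of `10` has been seen. A product state is a pair (one from each), accepting exactly when both do.
An 8-state machine:
        0   1  
>  q0   q1  q2 
   q1   q3  q2 
   q2   q4  q2 
   q3   q3  q5 
 * q4   q6  q7 
   q5   q6  q5 
   q6   q6  q6 
 * q7   q4  q7 
(> = start, * = accepting)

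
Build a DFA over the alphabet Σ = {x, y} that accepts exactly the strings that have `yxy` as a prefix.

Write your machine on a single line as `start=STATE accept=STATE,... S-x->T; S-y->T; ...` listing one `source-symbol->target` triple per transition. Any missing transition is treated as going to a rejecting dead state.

start=s0; accept=s3; s0-x->s4; s0-y->s1; s1-x->s2; s1-y->s4; s2-x->s4; s2-y->s3; s3-x->s3; s3-y->s3; s4-x->s4; s4-y->s4

Walk along `yxy` while the input agrees: from s0 take `y` to s1, and so on. Any deviation drops to the rejecting sink s4. Once s3 is reached the prefix is confirmed and every continuation is accepted.
A 5-state machine:
        x   y  
>  s0   s4  s1 
   s1   s2  s4 
   s2   s4  s3 
 * s3   s3  s3 
   s4   s4  s4 
(> = start, * = accepting)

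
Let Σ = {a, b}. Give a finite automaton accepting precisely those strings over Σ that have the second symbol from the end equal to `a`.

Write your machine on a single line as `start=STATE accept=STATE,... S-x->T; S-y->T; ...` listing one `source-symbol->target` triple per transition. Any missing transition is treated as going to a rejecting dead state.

A DFA must remember the last 2 symbols (since which symbol is second-to-last isn't known until the input ends). Use one state per possible window of the last ≤2 symbols; accept from those whose window starts with `a`.
With 7 states:
        a   b  
>  q0   q1  q2 
   q1   q3  q4 
   q2   q5  q6 
 * q3   q3  q4 
 * q4   q5  q6 
   q5   q3  q4 
   q6   q5  q6 
(> = start, * = accepting)

start=q0; accept=q3,q4; q0-a->q1; q0-b->q2; q1-a->q3; q1-b->q4; q2-a->q5; q2-b->q6; q3-a->q3; q3-b->q4; q4-a->q5; q4-b->q6; q5-a->q3; q5-b->q4; q6-a->q5; q6-b->q6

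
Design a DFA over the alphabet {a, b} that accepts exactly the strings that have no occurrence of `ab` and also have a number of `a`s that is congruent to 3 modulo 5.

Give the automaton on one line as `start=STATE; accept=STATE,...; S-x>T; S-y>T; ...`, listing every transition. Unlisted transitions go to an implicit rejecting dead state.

Handle the two conditions separately and then intersect. One (3 states) tracks partial matches of the forbidden pattern `ab`; the other (5 states) tracks the count of `a`s modulo 5. Each combined state is a pair, one component from each; accept when both components accept. Equivalent product states are then merged.
With 7 states:
        a   b  
>  s0   s1  s0 
   s1   s2  s3 
   s2   s4  s3 
   s3   s3  s3 
 * s4   s5  s3 
   s5   s6  s3 
   s6   s1  s3 
(> = start, * = accepting)

start=s0; accept=s4; s0-a>s1; s0-b>s0; s1-a>s2; s1-b>s3; s2-a>s4; s2-b>s3; s3-a>s3; s3-b>s3; s4-a>s5; s4-b>s3; s5-a>s6; s5-b>s3; s6-a>s1; s6-b>s3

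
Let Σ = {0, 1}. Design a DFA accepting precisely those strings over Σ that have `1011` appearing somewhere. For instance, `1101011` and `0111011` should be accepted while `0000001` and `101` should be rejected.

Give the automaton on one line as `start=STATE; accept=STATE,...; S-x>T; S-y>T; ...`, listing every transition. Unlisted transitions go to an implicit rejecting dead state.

start=q0; accept=q4; q0-0>q0; q0-1>q1; q1-0>q2; q1-1>q1; q2-0>q0; q2-1>q3; q3-0>q2; q3-1>q4; q4-0>q4; q4-1>q4

States q0..q3 record the length of the longest prefix of `1011` that matches the current input suffix. Reaching q4 means `1011` has been seen, and we stay there forever. Accept from q4.
A 5-state machine:
        0   1  
>  q0   q0  q1 
   q1   q2  q1 
   q2   q0  q3 
   q3   q2  q4 
 * q4   q4  q4 
(> = start, * = accepting)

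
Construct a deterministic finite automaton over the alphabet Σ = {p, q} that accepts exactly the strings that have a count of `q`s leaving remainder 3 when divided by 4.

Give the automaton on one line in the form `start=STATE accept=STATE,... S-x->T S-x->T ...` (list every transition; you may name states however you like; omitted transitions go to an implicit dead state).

start=A accept=D A-p->A A-q->B B-p->B B-q->C C-p->C C-q->D D-p->D D-q->A

The only thing that matters is how many `q`s have appeared, reduced mod 4. Use one state per residue: A for 0, …, D for 3. Reading `q` moves to the next residue; anything else stays put. D is accepting.
With 4 states:
       p  q 
>  A   A  B 
   B   B  C 
   C   C  D 
 * D   D  A 
(> = start, * = accepting)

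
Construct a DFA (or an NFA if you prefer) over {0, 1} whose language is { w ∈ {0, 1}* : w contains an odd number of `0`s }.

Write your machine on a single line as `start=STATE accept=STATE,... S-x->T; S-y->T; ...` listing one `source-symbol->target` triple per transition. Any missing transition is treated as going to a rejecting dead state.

The only thing that matters is how many `0`s have appeared, reduced mod 2. Use one state per residue: S0 for 0, …, S1 for 1. Reading `0` moves to the next residue; anything else stays put. S1 is accepting.
        0   1  
>  S0   S1  S0 
 * S1   S0  S1 
(> = start, * = accepting)

start=S0; accept=S1; S0-0->S1; S0-1->S0; S1-0->S0; S1-1->S1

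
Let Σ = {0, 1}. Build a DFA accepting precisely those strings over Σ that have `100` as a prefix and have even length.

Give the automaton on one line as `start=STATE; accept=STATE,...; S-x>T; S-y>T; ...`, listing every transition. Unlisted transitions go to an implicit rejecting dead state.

Handle the two conditions separately and then intersect. One (5 states) tracks whether the input so far still matches the prefix `100`; the other (2 states) tracks the input length modulo 2. Each combined state is a pair, one component from each; accept when both components accept. Equivalent product states are then merged.
6 states suffice.
        0   1  
>  q0   q1  q2 
   q1   q1  q1 
   q2   q3  q1 
   q3   q4  q1 
   q4   q5  q5 
 * q5   q4  q4 
(> = start, * = accepting)

start=q0; accept=q5; q0-0>q1; q0-1>q2; q1-0>q1; q1-1>q1; q2-0>q3; q2-1>q1; q3-0>q4; q3-1>q1; q4-0>q5; q4-1>q5; q5-0>q4; q5-1>q4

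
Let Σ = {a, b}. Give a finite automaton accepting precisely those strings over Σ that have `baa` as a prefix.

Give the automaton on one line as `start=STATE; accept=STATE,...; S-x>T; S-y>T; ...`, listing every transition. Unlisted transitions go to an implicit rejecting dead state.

start=q0; accept=q3; q0-a>q4; q0-b>q1; q1-a>q2; q1-b>q4; q2-a>q3; q2-b>q4; q3-a>q3; q3-b>q3; q4-a>q4; q4-b>q4

Check the first 3 symbols one by one: q0 through q2 record how many have matched `baa` so far; any wrong symbol goes to the dead state q4. After all 3 match we enter the accepting sink q3.
With 5 states:
        a   b  
>  q0   q4  q1 
   q1   q2  q4 
   q2   q3  q4 
 * q3   q3  q3 
   q4   q4  q4 
(> = start, * = accepting)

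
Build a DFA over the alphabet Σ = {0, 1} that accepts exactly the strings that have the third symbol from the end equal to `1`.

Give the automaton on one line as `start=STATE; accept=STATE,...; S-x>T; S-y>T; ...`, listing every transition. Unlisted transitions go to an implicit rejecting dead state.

start=S0; accept=S11,S12,S13,S14; S0-0>S1; S0-1>S2; S1-0>S3; S1-1>S4; S2-0>S5; S2-1>S6; S3-0>S7; S3-1>S8; S4-0>S9; S4-1>S10; S5-0>S11; S5-1>S12; S6-0>S13; S6-1>S14; S7-0>S7; S7-1>S8; S8-0>S9; S8-1>S10; S9-0>S11; S9-1>S12; S10-0>S13; S10-1>S14; S11-0>S7; S11-1>S8; S12-0>S9; S12-1>S10; S13-0>S11; S13-1>S12; S14-0>S13; S14-1>S14

A DFA must remember the last 3 symbols (since which symbol is third-to-last isn't known until the input ends). Use one state per possible window of the last ≤3 symbols; accept from those whose window starts with `1`.
A 15-state machine:
          0    1  
>  S0     S1   S2 
   S1     S3   S4 
   S2     S5   S6 
   S3     S7   S8 
   S4     S9  S10 
   S5    S11  S12 
   S6    S13  S14 
   S7     S7   S8 
   S8     S9  S10 
   S9    S11  S12 
   S10   S13  S14 
 * S11    S7   S8 
 * S12    S9  S10 
 * S13   S11  S12 
 * S14   S13  S14 
(> = start, * = accepting)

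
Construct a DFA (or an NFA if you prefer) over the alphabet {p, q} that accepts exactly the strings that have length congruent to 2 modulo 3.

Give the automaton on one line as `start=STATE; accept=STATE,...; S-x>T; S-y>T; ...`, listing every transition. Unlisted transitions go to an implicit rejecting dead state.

Only the length mod 3 matters, so use a 3-cycle: from any state, every input symbol moves to the next state, wrapping S2 back to S0. Mark S2 accepting.
3 states suffice.
        p   q  
>  S0   S1  S1 
   S1   S2  S2 
 * S2   S0  S0 
(> = start, * = accepting)

start=S0; accept=S2; S0-p>S1; S0-q>S1; S1-p>S2; S1-q>S2; S2-p>S0; S2-q>S0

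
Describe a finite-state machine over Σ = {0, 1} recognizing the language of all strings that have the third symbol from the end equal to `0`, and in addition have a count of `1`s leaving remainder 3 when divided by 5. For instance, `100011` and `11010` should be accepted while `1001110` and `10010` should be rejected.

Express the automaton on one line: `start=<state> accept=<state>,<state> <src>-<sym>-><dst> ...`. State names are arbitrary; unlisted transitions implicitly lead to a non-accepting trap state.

start=q0 accept=q7,q12,q13,q15 q0-0->q0 q0-1->q1 q1-0->q2 q1-1->q3 q2-0->q2 q2-1->q4 q3-0->q5 q3-1->q6 q4-0->q5 q4-1->q7 q5-0->q8 q5-1->q9 q6-0->q10 q6-1->q11 q7-0->q10 q7-1->q11 q8-0->q8 q8-1->q12 q9-0->q13 q9-1->q11 q10-0->q14 q10-1->q11 q11-0->q11 q11-1->q0 q12-0->q13 q12-1->q11 q13-0->q14 q13-1->q11 q14-0->q15 q14-1->q11 q15-0->q15 q15-1->q11

Handle the two conditions separately and then intersect. The first has 15 states tracking the last 3 symbols read; the second has 5 states tracking the count of `1`s modulo 5. A product state is a pair (one from each), accepting exactly when both do. Minimizing collapses redundant product states.
          0    1  
>  q0     q0   q1 
   q1     q2   q3 
   q2     q2   q4 
   q3     q5   q6 
   q4     q5   q7 
   q5     q8   q9 
   q6    q10  q11 
 * q7    q10  q11 
   q8     q8  q12 
   q9    q13  q11 
   q10   q14  q11 
   q11   q11   q0 
 * q12   q13  q11 
 * q13   q14  q11 
   q14   q15  q11 
 * q15   q15  q11 
(> = start, * = accepting)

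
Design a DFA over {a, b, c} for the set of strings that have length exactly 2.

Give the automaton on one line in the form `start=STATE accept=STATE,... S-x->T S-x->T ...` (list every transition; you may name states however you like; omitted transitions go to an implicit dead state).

We only need to distinguish lengths 0, 1, …, 2, and '>2'. Chain S0 → S1 → S2 → S3 on every symbol, with S3 looping. Accepting states: {S2}.
A 4-state machine:
        a   b   c  
>  S0   S1  S1  S1 
   S1   S2  S2  S2 
 * S2   S3  S3  S3 
   S3   S3  S3  S3 
(> = start, * = accepting)

start=S0 accept=S2 S0-a->S1 S0-b->S1 S0-c->S1 S1-a->S2 S1-b->S2 S1-c->S2 S2-a->S3 S2-b->S3 S2-c->S3 S3-a->S3 S3-b->S3 S3-c->S3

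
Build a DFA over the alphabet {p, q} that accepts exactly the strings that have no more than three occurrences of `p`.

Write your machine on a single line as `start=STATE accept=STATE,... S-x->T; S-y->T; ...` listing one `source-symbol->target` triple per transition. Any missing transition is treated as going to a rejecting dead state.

Count `p`s, saturating at 4: states S0 through S3 mean 0 through 3 `p`s seen; S4 means more than 3. Each `p` increments (capped at S4); other symbols loop. Accept from {S0, S1, S2, S3}.
With 5 states:
        p   q  
>* S0   S1  S0 
 * S1   S2  S1 
 * S2   S3  S2 
 * S3   S4  S3 
   S4   S4  S4 
(> = start, * = accepting)

start=S0; accept=S0,S1,S2,S3; S0-p->S1; S0-q->S0; S1-p->S2; S1-q->S1; S2-p->S3; S2-q->S2; S3-p->S4; S3-q->S3; S4-p->S4; S4-q->S4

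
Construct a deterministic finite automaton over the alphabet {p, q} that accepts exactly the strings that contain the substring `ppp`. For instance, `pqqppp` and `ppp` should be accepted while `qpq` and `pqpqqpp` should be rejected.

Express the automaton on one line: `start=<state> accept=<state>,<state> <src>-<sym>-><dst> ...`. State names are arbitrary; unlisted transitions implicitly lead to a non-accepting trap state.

start=s0 accept=s3 s0-p->s1 s0-q->s0 s1-p->s2 s1-q->s0 s2-p->s3 s2-q->s0 s3-p->s3 s3-q->s3

States s0..s2 record the length of the longest prefix of `ppp` that matches the current input suffix. Reaching s3 means `ppp` has been seen, and we stay there forever. Accept from s3.
A 4-state machine:
        p   q  
>  s0   s1  s0 
   s1   s2  s0 
   s2   s3  s0 
 * s3   s3  s3 
(> = start, * = accepting)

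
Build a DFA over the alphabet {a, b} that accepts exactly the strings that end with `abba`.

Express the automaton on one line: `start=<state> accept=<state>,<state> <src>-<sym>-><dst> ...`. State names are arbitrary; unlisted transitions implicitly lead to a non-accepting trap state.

start=q0 accept=q4 q0-a->q1 q0-b->q0 q1-a->q1 q1-b->q2 q2-a->q1 q2-b->q3 q3-a->q4 q3-b->q0 q4-a->q1 q4-b->q2

Let each state record the length of the longest suffix of the input read so far that is also a prefix of `abba`. q1 means the last symbol is `a`; q2 means the last 2 symbols are `ab`; q3 means the last 3 symbols are `abb`; q4 means the last 4 symbols are `abba`. Accept only at q4, where the string currently ends in `abba`.
With 5 states:
        a   b  
>  q0   q1  q0 
   q1   q1  q2 
   q2   q1  q3 
   q3   q4  q0 
 * q4   q1  q2 
(> = start, * = accepting)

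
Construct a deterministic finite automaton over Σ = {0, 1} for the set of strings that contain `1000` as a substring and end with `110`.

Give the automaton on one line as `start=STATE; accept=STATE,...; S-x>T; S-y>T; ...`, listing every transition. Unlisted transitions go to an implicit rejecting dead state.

start=q0; accept=q7; q0-0>q0; q0-1>q1; q1-0>q2; q1-1>q1; q2-0>q3; q2-1>q1; q3-0>q4; q3-1>q1; q4-0>q4; q4-1>q5; q5-0>q4; q5-1>q6; q6-0>q7; q6-1>q6; q7-0>q4; q7-1>q5

Run two small machines in parallel and take their product. The first has 5 states tracking whether and how much of `1000` has been seen; the second has 4 states tracking how much of the suffix `110` has currently been matched. A product state is a pair (one from each), accepting exactly when both do. After merging equivalent states the machine shrinks.
With 8 states:
        0   1  
>  q0   q0  q1 
   q1   q2  q1 
   q2   q3  q1 
   q3   q4  q1 
   q4   q4  q5 
   q5   q4  q6 
   q6   q7  q6 
 * q7   q4  q5 
(> = start, * = accepting)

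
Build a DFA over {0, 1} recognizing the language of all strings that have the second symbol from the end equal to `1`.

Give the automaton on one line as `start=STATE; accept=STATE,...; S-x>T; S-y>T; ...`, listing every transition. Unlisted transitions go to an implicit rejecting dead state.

A DFA must remember the last 2 symbols (since which symbol is second-to-last isn't known until the input ends). Use one state per possible window of the last ≤2 symbols; accept from those whose window starts with `1`.
A 7-state machine:
        0   1  
>  s0   s1  s2 
   s1   s3  s4 
   s2   s5  s6 
   s3   s3  s4 
   s4   s5  s6 
 * s5   s3  s4 
 * s6   s5  s6 
(> = start, * = accepting)

start=s0; accept=s5,s6; s0-0>s1; s0-1>s2; s1-0>s3; s1-1>s4; s2-0>s5; s2-1>s6; s3-0>s3; s3-1>s4; s4-0>s5; s4-1>s6; s5-0>s3; s5-1>s4; s6-0>s5; s6-1>s6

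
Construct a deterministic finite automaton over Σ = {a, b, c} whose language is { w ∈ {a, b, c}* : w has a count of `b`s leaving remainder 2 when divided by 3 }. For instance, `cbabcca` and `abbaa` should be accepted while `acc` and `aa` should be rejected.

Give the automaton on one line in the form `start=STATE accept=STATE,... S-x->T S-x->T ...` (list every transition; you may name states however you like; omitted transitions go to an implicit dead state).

The only thing that matters is how many `b`s have appeared, reduced mod 3. Use one state per residue: q0 for 0, …, q2 for 2. Reading `b` moves to the next residue; anything else stays put. q2 is accepting.
        a   b   c  
>  q0   q0  q1  q0 
   q1   q1  q2  q1 
 * q2   q2  q0  q2 
(> = start, * = accepting)

start=q0 accept=q2 q0-a->q0 q0-b->q1 q0-c->q0 q1-a->q1 q1-b->q2 q1-c->q1 q2-a->q2 q2-b->q0 q2-c->q2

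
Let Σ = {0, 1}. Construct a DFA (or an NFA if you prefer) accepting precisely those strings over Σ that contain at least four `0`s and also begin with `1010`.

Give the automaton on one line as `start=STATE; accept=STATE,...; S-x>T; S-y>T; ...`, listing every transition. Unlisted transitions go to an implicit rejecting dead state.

Run two small machines in parallel and take their product. The first has 6 states tracking the count of `0`s, saturating at 5; the second has 6 states tracking whether the input so far still matches the prefix `1010`. A product state is a pair (one from each), accepting exactly when both do.
With 14 states:
       0  1 
>  A   B  C 
   B   D  B 
   C   E  F 
   D   G  D 
   E   D  H 
   F   B  F 
   G   I  G 
   H   J  B 
   I   K  I 
   J   L  J 
   K   K  K 
   L   M  L 
 * M   N  M 
 * N   N  N 
(> = start, * = accepting)

start=A; accept=M,N; A-0>B; A-1>C; B-0>D; B-1>B; C-0>E; C-1>F; D-0>G; D-1>D; E-0>D; E-1>H; F-0>B; F-1>F; G-0>I; G-1>G; H-0>J; H-1>B; I-0>K; I-1>I; J-0>L; J-1>J; K-0>K; K-1>K; L-0>M; L-1>L; M-0>N; M-1>M; N-0>N; N-1>N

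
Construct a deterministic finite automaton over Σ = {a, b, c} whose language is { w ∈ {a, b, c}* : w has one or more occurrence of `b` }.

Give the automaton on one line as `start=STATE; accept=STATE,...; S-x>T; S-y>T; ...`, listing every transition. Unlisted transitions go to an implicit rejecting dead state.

Count `b`s, saturating at 2: state q0 means no `b` yet, q1 means one `b` seen, q2 means more than one. Each `b` increments (capped at q2); other symbols loop. Accept from {q1, q2}.
A 3-state machine:
        a   b   c  
>  q0   q0  q1  q0 
 * q1   q1  q2  q1 
 * q2   q2  q2  q2 
(> = start, * = accepting)

start=q0; accept=q1,q2; q0-a>q0; q0-b>q1; q0-c>q0; q1-a>q1; q1-b>q2; q1-c>q1; q2-a>q2; q2-b>q2; q2-c>q2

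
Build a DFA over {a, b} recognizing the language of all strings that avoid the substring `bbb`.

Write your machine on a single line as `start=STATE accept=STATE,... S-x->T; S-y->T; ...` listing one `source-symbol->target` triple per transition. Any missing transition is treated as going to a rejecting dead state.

This is the complement of 'contains `bbb`'. Use the same substring-matching states — q0 through q3 holding how much of `bbb` has just been matched — but flip the accepting set: everything except the trap q3 accepts.
4 states suffice.
        a   b  
>* q0   q0  q1 
 * q1   q0  q2 
 * q2   q0  q3 
   q3   q3  q3 
(> = start, * = accepting)

start=q0; accept=q0,q1,q2; q0-a->q0; q0-b->q1; q1-a->q0; q1-b->q2; q2-a->q0; q2-b->q3; q3-a->q3; q3-b->q3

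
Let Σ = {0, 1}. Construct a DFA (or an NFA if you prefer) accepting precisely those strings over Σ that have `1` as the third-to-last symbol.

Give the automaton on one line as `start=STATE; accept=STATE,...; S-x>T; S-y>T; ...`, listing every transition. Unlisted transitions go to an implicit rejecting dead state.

A DFA must remember the last 3 symbols (since which symbol is third-to-last isn't known until the input ends). Use one state per possible window of the last ≤3 symbols; accept from those whose window starts with `1`.
With 15 states:
          0    1  
>  S0     S1   S2 
   S1     S3   S4 
   S2     S5   S6 
   S3     S7   S8 
   S4     S9  S10 
   S5    S11  S12 
   S6    S13  S14 
   S7     S7   S8 
   S8     S9  S10 
   S9    S11  S12 
   S10   S13  S14 
 * S11    S7   S8 
 * S12    S9  S10 
 * S13   S11  S12 
 * S14   S13  S14 
(> = start, * = accepting)

start=S0; accept=S11,S12,S13,S14; S0-0>S1; S0-1>S2; S1-0>S3; S1-1>S4; S2-0>S5; S2-1>S6; S3-0>S7; S3-1>S8; S4-0>S9; S4-1>S10; S5-0>S11; S5-1>S12; S6-0>S13; S6-1>S14; S7-0>S7; S7-1>S8; S8-0>S9; S8-1>S10; S9-0>S11; S9-1>S12; S10-0>S13; S10-1>S14; S11-0>S7; S11-1>S8; S12-0>S9; S12-1>S10; S13-0>S11; S13-1>S12; S14-0>S13; S14-1>S14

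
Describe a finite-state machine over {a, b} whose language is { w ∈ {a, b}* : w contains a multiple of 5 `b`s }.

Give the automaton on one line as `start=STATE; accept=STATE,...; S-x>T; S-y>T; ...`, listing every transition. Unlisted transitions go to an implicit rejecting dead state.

start=S0; accept=S0; S0-a>S0; S0-b>S1; S1-a>S1; S1-b>S2; S2-a>S2; S2-b>S3; S3-a>S3; S3-b>S4; S4-a>S4; S4-b>S0

Keep the running count of `b`s modulo 5: each `b` advances along the cycle S0 → S1 → S2 → S3 → S4 → S0 while other symbols loop. Accept at S0.
With 5 states:
        a   b  
>* S0   S0  S1 
   S1   S1  S2 
   S2   S2  S3 
   S3   S3  S4 
   S4   S4  S0 
(> = start, * = accepting)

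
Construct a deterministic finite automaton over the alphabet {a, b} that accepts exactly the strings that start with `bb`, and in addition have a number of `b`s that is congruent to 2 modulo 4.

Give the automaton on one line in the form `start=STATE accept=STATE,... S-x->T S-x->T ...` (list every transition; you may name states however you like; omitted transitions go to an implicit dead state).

Build one automaton per condition and run them in lockstep. The first has 4 states tracking whether the input so far still matches the prefix `bb`; the second has 4 states tracking the count of `b`s modulo 4. A product state is a pair (one from each), accepting exactly when both do. After merging equivalent states the machine shrinks.
A 7-state machine:
        a   b  
>  q0   q1  q2 
   q1   q1  q1 
   q2   q1  q3 
 * q3   q3  q4 
   q4   q4  q5 
   q5   q5  q6 
   q6   q6  q3 
(> = start, * = accepting)

start=q0 accept=q3 q0-a->q1 q0-b->q2 q1-a->q1 q1-b->q1 q2-a->q1 q2-b->q3 q3-a->q3 q3-b->q4 q4-a->q4 q4-b->q5 q5-a->q5 q5-b->q6 q6-a->q6 q6-b->q3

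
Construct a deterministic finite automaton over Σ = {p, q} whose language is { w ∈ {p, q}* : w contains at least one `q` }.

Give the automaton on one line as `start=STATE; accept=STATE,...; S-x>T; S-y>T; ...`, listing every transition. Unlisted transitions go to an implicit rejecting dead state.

Count `q`s, saturating at 2: state S0 means no `q` yet, S1 means one `q` seen, S2 means more than one. Each `q` increments (capped at S2); other symbols loop. Accept from {S1, S2}.
3 states suffice.
        p   q  
>  S0   S0  S1 
 * S1   S1  S2 
 * S2   S2  S2 
(> = start, * = accepting)

start=S0; accept=S1,S2; S0-p>S0; S0-q>S1; S1-p>S1; S1-q>S2; S2-p>S2; S2-q>S2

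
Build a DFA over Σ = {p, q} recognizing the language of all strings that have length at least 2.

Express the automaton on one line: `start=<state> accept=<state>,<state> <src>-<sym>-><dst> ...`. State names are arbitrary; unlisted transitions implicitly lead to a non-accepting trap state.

start=S0 accept=S2,S3 S0-p->S1 S0-q->S1 S1-p->S2 S1-q->S2 S2-p->S3 S2-q->S3 S3-p->S3 S3-q->S3

Count input length up to 3: every symbol moves from S0 toward S3, which means 'more than 2' and absorbs. Accept from {S2, S3}.
With 4 states:
        p   q  
>  S0   S1  S1 
   S1   S2  S2 
 * S2   S3  S3 
 * S3   S3  S3 
(> = start, * = accepting)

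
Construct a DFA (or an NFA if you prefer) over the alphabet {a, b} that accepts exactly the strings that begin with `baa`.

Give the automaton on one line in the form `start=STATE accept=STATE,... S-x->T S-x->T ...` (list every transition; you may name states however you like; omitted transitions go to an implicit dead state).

Walk along `baa` while the input agrees: from q0 take `b` to q1, and so on. Any deviation drops to the rejecting sink q4. Once q3 is reached the prefix is confirmed and every continuation is accepted.
With 5 states:
        a   b  
>  q0   q4  q1 
   q1   q2  q4 
   q2   q3  q4 
 * q3   q3  q3 
   q4   q4  q4 
(> = start, * = accepting)

start=q0 accept=q3 q0-a->q4 q0-b->q1 q1-a->q2 q1-b->q4 q2-a->q3 q2-b->q4 q3-a->q3 q3-b->q3 q4-a->q4 q4-b->q4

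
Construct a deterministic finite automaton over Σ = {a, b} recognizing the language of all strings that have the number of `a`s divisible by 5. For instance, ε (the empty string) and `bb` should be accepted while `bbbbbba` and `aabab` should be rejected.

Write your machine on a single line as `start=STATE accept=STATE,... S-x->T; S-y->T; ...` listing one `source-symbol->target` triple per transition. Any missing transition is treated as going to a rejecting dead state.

Keep the running count of `a`s modulo 5: each `a` advances along the cycle q0 → q1 → q2 → q3 → q4 → q0 while other symbols loop. Accept at q0.
5 states suffice.
        a   b  
>* q0   q1  q0 
   q1   q2  q1 
   q2   q3  q2 
   q3   q4  q3 
   q4   q0  q4 
(> = start, * = accepting)

start=q0; accept=q0; q0-a->q1; q0-b->q0; q1-a->q2; q1-b->q1; q2-a->q3; q2-b->q2; q3-a->q4; q3-b->q3; q4-a->q0; q4-b->q4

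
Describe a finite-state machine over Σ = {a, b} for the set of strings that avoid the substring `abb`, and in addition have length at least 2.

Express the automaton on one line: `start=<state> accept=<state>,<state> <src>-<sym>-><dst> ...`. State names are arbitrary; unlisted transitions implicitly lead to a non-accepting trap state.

start=q0 accept=q3,q4,q5,q6,q7,q9 q0-a->q1 q0-b->q2 q1-a->q3 q1-b->q4 q2-a->q3 q2-b->q5 q3-a->q6 q3-b->q7 q4-a->q6 q4-b->q8 q5-a->q6 q5-b->q9 q6-a->q6 q6-b->q7 q7-a->q6 q7-b->q8 q8-a->q8 q8-b->q8 q9-a->q6 q9-b->q9

Handle the two conditions separately and then intersect. The first has 4 states tracking partial matches of the forbidden pattern `abb`; the second has 4 states tracking the input length, saturating at 3. A product state is a pair (one from each), accepting exactly when both do.
10 states suffice.
        a   b  
>  q0   q1  q2 
   q1   q3  q4 
   q2   q3  q5 
 * q3   q6  q7 
 * q4   q6  q8 
 * q5   q6  q9 
 * q6   q6  q7 
 * q7   q6  q8 
   q8   q8  q8 
 * q9   q6  q9 
(> = start, * = accepting)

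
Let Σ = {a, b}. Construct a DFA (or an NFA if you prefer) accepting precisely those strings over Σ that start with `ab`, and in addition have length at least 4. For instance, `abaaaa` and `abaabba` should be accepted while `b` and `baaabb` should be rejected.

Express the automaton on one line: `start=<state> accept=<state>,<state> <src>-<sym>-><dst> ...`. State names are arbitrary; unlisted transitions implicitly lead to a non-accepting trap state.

Build one automaton per condition and run them in lockstep. One (4 states) tracks whether the input so far still matches the prefix `ab`; the other (6 states) tracks the input length, saturating at 5. Each combined state is a pair, one component from each; accept when both components accept. After merging equivalent states the machine shrinks.
With 6 states:
        a   b  
>  q0   q1  q2 
   q1   q2  q3 
   q2   q2  q2 
   q3   q4  q4 
   q4   q5  q5 
 * q5   q5  q5 
(> = start, * = accepting)

start=q0 accept=q5 q0-a->q1 q0-b->q2 q1-a->q2 q1-b->q3 q2-a->q2 q2-b->q2 q3-a->q4 q3-b->q4 q4-a->q5 q4-b->q5 q5-a->q5 q5-b->q5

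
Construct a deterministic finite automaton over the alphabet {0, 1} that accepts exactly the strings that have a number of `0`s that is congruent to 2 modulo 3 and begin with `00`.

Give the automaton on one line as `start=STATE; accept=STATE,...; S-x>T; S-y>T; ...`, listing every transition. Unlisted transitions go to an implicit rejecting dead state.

Run two small machines in parallel and take their product. The first has 3 states tracking the count of `0`s modulo 3; the second has 4 states tracking whether the input so far still matches the prefix `00`. A product state is a pair (one from each), accepting exactly when both do. Minimizing collapses redundant product states.
A 6-state machine:
       0  1 
>  A   B  C 
   B   D  C 
   C   C  C 
 * D   E  D 
   E   F  E 
   F   D  F 
(> = start, * = accepting)

start=A; accept=D; A-0>B; A-1>C; B-0>D; B-1>C; C-0>C; C-1>C; D-0>E; D-1>D; E-0>F; E-1>E; F-0>D; F-1>F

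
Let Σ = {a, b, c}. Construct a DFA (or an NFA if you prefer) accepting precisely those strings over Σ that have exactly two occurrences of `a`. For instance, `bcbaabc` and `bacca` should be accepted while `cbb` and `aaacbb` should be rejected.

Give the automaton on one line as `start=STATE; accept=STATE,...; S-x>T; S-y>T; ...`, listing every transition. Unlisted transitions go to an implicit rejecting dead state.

start=q0; accept=q2; q0-a>q1; q0-b>q0; q0-c>q0; q1-a>q2; q1-b>q1; q1-c>q1; q2-a>q3; q2-b>q2; q2-c>q2; q3-a>q3; q3-b>q3; q3-c>q3

Only the number of `a`s matters, and only up to 3. Make a chain q0 → q1 → q2 → q3 advanced by each `a` (with q3 absorbing); every other symbol self-loops. The accepting set is {q2}.
4 states suffice.
        a   b   c  
>  q0   q1  q0  q0 
   q1   q2  q1  q1 
 * q2   q3  q2  q2 
   q3   q3  q3  q3 
(> = start, * = accepting)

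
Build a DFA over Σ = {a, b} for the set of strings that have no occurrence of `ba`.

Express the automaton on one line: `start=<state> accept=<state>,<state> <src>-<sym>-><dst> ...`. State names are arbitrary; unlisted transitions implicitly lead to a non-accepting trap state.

start=S0 accept=S0,S1 S0-a->S0 S0-b->S1 S1-a->S2 S1-b->S1 S2-a->S2 S2-b->S2

Track partial matches of the forbidden pattern `ba`. State S2 is a dead state reached once `ba` has occurred; every other state accepts. S0 means no part of `ba` is currently matched.
        a   b  
>* S0   S0  S1 
 * S1   S2  S1 
   S2   S2  S2 
(> = start, * = accepting)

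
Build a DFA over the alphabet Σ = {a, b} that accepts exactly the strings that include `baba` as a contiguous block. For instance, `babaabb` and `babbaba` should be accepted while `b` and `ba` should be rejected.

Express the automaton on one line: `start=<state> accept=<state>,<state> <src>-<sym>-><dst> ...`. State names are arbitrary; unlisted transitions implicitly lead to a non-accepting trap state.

start=q0 accept=q4 q0-a->q0 q0-b->q1 q1-a->q2 q1-b->q1 q2-a->q0 q2-b->q3 q3-a->q4 q3-b->q1 q4-a->q4 q4-b->q4

States q0..q3 record the length of the longest prefix of `baba` that matches the current input suffix. Reaching q4 means `baba` has been seen, and we stay there forever. Accept from q4.
With 5 states:
        a   b  
>  q0   q0  q1 
   q1   q2  q1 
   q2   q0  q3 
   q3   q4  q1 
 * q4   q4  q4 
(> = start, * = accepting)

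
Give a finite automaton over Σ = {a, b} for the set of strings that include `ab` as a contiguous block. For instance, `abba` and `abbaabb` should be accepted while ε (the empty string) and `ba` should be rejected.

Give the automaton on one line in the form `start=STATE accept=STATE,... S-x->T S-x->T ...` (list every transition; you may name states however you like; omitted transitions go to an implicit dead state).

States S0..S1 record the length of the longest prefix of `ab` that matches the current input suffix. Reaching S2 means `ab` has been seen, and we stay there forever. Accept from S2.
A 3-state machine:
        a   b  
>  S0   S1  S0 
   S1   S1  S2 
 * S2   S2  S2 
(> = start, * = accepting)

start=S0 accept=S2 S0-a->S1 S0-b->S0 S1-a->S1 S1-b->S2 S2-a->S2 S2-b->S2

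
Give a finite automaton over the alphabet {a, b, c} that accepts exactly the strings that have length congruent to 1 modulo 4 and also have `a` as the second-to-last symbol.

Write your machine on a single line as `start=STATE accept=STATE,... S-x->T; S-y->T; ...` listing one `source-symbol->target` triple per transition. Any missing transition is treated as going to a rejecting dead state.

start=q0; accept=q5; q0-a->q1; q0-b->q1; q0-c->q1; q1-a->q2; q1-b->q2; q1-c->q2; q2-a->q3; q2-b->q3; q2-c->q3; q3-a->q4; q3-b->q0; q3-c->q0; q4-a->q5; q4-b->q5; q4-c->q5; q5-a->q2; q5-b->q2; q5-c->q2

Build one automaton per condition and run them in lockstep. The first has 4 states tracking the input length modulo 4; the second has 13 states tracking the last 2 symbols read. A product state is a pair (one from each), accepting exactly when both do. Minimizing collapses redundant product states.
        a   b   c  
>  q0   q1  q1  q1 
   q1   q2  q2  q2 
   q2   q3  q3  q3 
   q3   q4  q0  q0 
   q4   q5  q5  q5 
 * q5   q2  q2  q2 
(> = start, * = accepting)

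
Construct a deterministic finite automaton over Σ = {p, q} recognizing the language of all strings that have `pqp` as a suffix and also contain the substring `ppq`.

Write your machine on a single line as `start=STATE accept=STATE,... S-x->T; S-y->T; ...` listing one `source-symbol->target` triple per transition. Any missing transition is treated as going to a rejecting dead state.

Run two small machines in parallel and take their product. The first has 4 states tracking how much of the suffix `pqp` has currently been matched; the second has 4 states tracking whether and how much of `ppq` has been seen. A product state is a pair (one from each), accepting exactly when both do. Minimizing collapses redundant product states.
A 6-state machine:
       p  q 
>  A   B  A 
   B   C  A 
   C   C  D 
   D   E  F 
 * E   C  D 
   F   C  F 
(> = start, * = accepting)

start=A; accept=E; A-p->B; A-q->A; B-p->C; B-q->A; C-p->C; C-q->D; D-p->E; D-q->F; E-p->C; E-q->D; F-p->C; F-q->F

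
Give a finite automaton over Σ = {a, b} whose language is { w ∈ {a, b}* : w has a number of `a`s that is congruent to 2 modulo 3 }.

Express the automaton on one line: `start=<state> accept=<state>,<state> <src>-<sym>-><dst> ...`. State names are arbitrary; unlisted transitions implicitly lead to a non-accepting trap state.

The only thing that matters is how many `a`s have appeared, reduced mod 3. Use one state per residue: q0 for 0, …, q2 for 2. Reading `a` moves to the next residue; anything else stays put. q2 is accepting.
3 states suffice.
        a   b  
>  q0   q1  q0 
   q1   q2  q1 
 * q2   q0  q2 
(> = start, * = accepting)

start=q0 accept=q2 q0-a->q1 q0-b->q0 q1-a->q2 q1-b->q1 q2-a->q0 q2-b->q2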